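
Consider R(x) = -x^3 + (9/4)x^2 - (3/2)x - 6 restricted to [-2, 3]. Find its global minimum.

-69/4

Differentiating, R'(x) = -3x^2 + (9/2)x - 3/2; which vanishes at x = 1/2 and x = 1.
Compare values at every candidate in [-2, 3]: R(-2) = 14,  R(1/2) = -101/16,  R(1) = -25/4,  R(3) = -69/4.
So the minimum is R(3) = -69/4.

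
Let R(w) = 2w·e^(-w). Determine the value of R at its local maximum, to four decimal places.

By the product rule, R'(w) = (-2w + 2)·e^(-w). Since e^(-w) > 0, the only critical point is w = 1.
R''(1) has the same sign as -2 < 0, so this is a local maximum.
R(1) = (2)·e^(-1) ≈ 0.7358.

0.7358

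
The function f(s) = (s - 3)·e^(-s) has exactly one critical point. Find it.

By the product rule, f'(s) = (-s + 4)·e^(-s). Since e^(-s) > 0, the only critical point is s = 4.
f''(4) has the same sign as -1 < 0, so this is a local maximum.
f(4) = (1)·e^(-4) ≈ 0.0183.

4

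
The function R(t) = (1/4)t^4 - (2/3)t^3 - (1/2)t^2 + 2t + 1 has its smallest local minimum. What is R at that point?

Critical points: R'(t) = t^3 - 2t^2 - t + 2 vanishes at t = -1, 1, 2.
R''(t) = 3t^2 - 4t - 1. R''(-1) = 6 > 0 ⇒ local minimum; R''(1) = -2 < 0 ⇒ local maximum; R''(2) = 3 > 0 ⇒ local minimum.
The smallest local minimum is R(-1) = -7/12.

-7/12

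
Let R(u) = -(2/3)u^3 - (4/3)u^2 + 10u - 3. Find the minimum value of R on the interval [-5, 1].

The derivative is -2u^2 - (8/3)u + 10, whose only zero in [-5, 1] is u = -3.
Candidates: R(-5) = -3,  R(-3) = -27,  R(1) = 5.
So the minimum is R(-3) = -27.

-27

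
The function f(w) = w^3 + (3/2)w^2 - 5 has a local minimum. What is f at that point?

f'(w) = 3w^2 + 3w = 0 at w = -1, 0.
Second-derivative test with f''(w) = 6w + 3: f''(-1) = -3 < 0 ⇒ local maximum; f''(0) = 3 > 0 ⇒ local minimum.
So the local minimum value is f(0) = -5.

-5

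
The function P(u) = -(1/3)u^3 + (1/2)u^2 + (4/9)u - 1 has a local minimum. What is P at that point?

-175/162

P'(u) = -u^2 + u + 4/9. Setting P'(u) = 0 gives u ∈ {-1/3, 4/3}.
P''(u) = -2u + 1. P''(-1/3) = 5/3 > 0 ⇒ local minimum; P''(4/3) = -5/3 < 0 ⇒ local maximum.
So the local minimum value is P(-1/3) = -175/162.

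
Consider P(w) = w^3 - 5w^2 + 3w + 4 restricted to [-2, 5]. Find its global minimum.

-30

Differentiating, P'(w) = 3w^2 - 10w + 3; which vanishes at w = 1/3 and w = 3.
Compare values at every candidate in [-2, 5]: P(-2) = -30, P(1/3) = 121/27, P(3) = -5, P(5) = 19.
So the minimum is P(-2) = -30.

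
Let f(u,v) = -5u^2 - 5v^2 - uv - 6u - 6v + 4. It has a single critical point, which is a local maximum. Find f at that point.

80/11

∂f/∂u = -10u - v - 6 = 0 and ∂f/∂v = -u - 10v - 6 = 0, so (u, v) = (-6/11, -6/11).
The Hessian has f_{uu} = -10, f_{vv} = -10, f_{uv} = -1, giving D = 99 > 0 with f_{uu} < 0, so the point is a local maximum.
f(-6/11, -6/11) = 80/11.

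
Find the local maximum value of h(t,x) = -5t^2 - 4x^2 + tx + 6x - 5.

∂h/∂t = -10t + x = 0 and ∂h/∂x = t - 8x + 6 = 0, so (t, x) = (6/79, 60/79).
The Hessian has h_{tt} = -10, h_{xx} = -8, h_{tx} = 1, giving D = 79 > 0 with h_{tt} < 0, so the point is a local maximum.
h(6/79, 60/79) = -215/79.

-215/79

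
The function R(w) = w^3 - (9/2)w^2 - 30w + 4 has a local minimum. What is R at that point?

-267/2

R'(w) = 3w^2 - 9w - 30 = 0 at w = -2, 5.
R''(w) = 6w - 9. R''(-2) = -21 < 0 ⇒ local maximum; R''(5) = 21 > 0 ⇒ local minimum.
Thus R has its local minimum at w = 5, with value -267/2.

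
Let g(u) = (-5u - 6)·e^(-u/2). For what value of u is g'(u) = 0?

4/5

Differentiating with the product rule gives g'(u) = ((5/2)u - 2)·e^(-u/2). Since e^(-u/2) > 0, the only critical point is u = 4/5.
g''(4/5) has the same sign as 5/2 > 0, so this is a local minimum.
g(4/5) = (-10)·e^(-2/5) ≈ -6.7032.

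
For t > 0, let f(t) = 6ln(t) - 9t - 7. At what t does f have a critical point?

f'(t) = 6/t − 9 = 0 gives t = 2/3.
f''(t) = -6/t², which is negative for t > 0, so this is a local maximum.
f(2/3) = 6·ln(2/3) - 6 - 7 ≈ -15.4328.

2/3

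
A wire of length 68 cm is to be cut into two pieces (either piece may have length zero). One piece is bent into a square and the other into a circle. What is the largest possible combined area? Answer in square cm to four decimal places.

367.9662

Let x be the length used for the square. Square side x/4; circle radius (68−x)/(2π).
A(x) = (x/4)² + π·((68−x)/(2π))² = x²/16 + (68−x)²/(4π) for 0 ≤ x ≤ 68. A'(x) = x/8 − (68−x)/(2π) = 0 gives x = 4·68/(π+4) ≈ 38.0867.
A'' > 0, so the interior critical point is a minimum; the maximum is at an endpoint. A(0) = 367.9662 and A(68) = 289.0000, so the largest area is 367.9662.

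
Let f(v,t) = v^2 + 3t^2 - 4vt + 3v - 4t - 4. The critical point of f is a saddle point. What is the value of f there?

-21/4

∂f/∂v = 2v - 4t + 3 = 0 and ∂f/∂t = -4v + 6t - 4 = 0, so (v, t) = (1/2, 1).
The Hessian has f_{vv} = 2, f_{tt} = 6, f_{vt} = -4, giving D = -4 < 0, so the point is a saddle point.
f(1/2, 1) = -21/4.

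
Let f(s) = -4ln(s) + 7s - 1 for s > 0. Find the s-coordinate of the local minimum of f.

4/7

f'(s) = -4/s + 7 = 0 gives s = 4/7.
f''(s) = 4/s², which is positive for s > 0, so this is a local minimum.
f(4/7) = -4·ln(4/7) + 4 - 1 ≈ 5.2385.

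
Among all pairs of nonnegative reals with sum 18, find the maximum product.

With x + y = 18, the product is P(x) = x(18 − x).
P'(x) = 18 − 2x = 0 gives x = 9; P'' = −2 < 0, so this is the maximum.
P = 9·9 = 81.

81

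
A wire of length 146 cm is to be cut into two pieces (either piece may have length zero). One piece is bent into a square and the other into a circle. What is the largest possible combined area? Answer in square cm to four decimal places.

Let x be the length used for the square. Square side x/4; circle radius (146−x)/(2π).
A(x) = (x/4)² + π·((146−x)/(2π))² = x²/16 + (146−x)²/(4π) for 0 ≤ x ≤ 146. A'(x) = x/8 − (146−x)/(2π) = 0 gives x = 4·146/(π+4) ≈ 81.7745.
A'' > 0, so the interior critical point is a minimum; the maximum is at an endpoint. A(0) = 1696.2734 and A(146) = 1332.2500, so the largest area is 1696.2734.

1696.2734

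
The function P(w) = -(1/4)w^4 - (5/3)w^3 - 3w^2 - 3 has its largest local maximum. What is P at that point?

P'(w) = -w^3 - 5w^2 - 6w = 0 at w = -3, -2, 0.
Second-derivative test with P''(w) = -3w^2 - 10w - 6: P''(-3) = -3 < 0 ⇒ local maximum; P''(-2) = 2 > 0 ⇒ local minimum; P''(0) = -6 < 0 ⇒ local maximum.
Thus P has its largest local maximum at w = 0, with value -3.

-3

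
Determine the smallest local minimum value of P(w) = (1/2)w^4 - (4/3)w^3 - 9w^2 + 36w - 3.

P'(w) = 2w^3 - 4w^2 - 18w + 36. Setting P'(w) = 0 gives w ∈ {-3, 2, 3}.
P''(w) = 6w^2 - 8w - 18. P''(-3) = 60 > 0 ⇒ local minimum; P''(2) = -10 < 0 ⇒ local maximum; P''(3) = 12 > 0 ⇒ local minimum.
So the smallest local minimum value is P(-3) = -231/2.

-231/2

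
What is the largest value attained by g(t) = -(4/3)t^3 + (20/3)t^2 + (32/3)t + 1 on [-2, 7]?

The derivative is -4t^2 + (40/3)t + 32/3, which vanishes at t = -2/3 and t = 4.
Evaluating at the critical points and endpoints: g(-2) = 17,  g(-2/3) = -223/81,  g(4) = 65,  g(7) = -55.
The maximum over the interval is 65, attained at t = 4.

65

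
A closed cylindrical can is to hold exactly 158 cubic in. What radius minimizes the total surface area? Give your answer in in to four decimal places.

2.9297

With radius r and height h, πr²h = 158 so h = 158/(πr²), and S(r) = 2πr² + 2πrh = 2πr² + 2·158/r.
S'(r) = 4πr − 2·158/r² = 0 ⇒ r³ = 158/(2π), so r ≈ 2.9297 and h = 2r ≈ 5.8594.
S''(r) = 4π + 4·158/r³ > 0, so this is the minimum; S ≈ 161.7903.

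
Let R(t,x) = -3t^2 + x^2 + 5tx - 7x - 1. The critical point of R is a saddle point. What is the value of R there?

∂R/∂t = -6t + 5x = 0 and ∂R/∂x = 5t + 2x - 7 = 0, so (t, x) = (35/37, 42/37).
The Hessian has R_{tt} = -6, R_{xx} = 2, R_{tx} = 5, giving D = -37 < 0, so the point is a saddle point.
R(35/37, 42/37) = -184/37.

-184/37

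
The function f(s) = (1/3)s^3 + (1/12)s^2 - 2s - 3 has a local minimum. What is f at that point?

f'(s) = s^2 + (1/6)s - 2. Setting f'(s) = 0 gives s ∈ {-3/2, 4/3}.
Second-derivative test with f''(s) = 2s + 1/6: f''(-3/2) = -17/6 < 0 ⇒ local maximum; f''(4/3) = 17/6 > 0 ⇒ local minimum.
Thus f has its local minimum at s = 4/3, with value -383/81.

-383/81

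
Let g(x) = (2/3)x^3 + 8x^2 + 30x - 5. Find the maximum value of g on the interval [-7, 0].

-5

g'(x) = 2x^2 + 16x + 30, which vanishes at x = -5 and x = -3.
Compare values at every candidate in [-7, 0]: g(-7) = -155/3,  g(-5) = -115/3,  g(-3) = -41,  g(0) = -5.
The maximum over the interval is -5, attained at x = 0.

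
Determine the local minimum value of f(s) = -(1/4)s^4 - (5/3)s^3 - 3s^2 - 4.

f'(s) = -s^3 - 5s^2 - 6s. Setting f'(s) = 0 gives s ∈ {-3, -2, 0}.
f''(s) = -3s^2 - 10s - 6. f''(-3) = -3 < 0 ⇒ local maximum; f''(-2) = 2 > 0 ⇒ local minimum; f''(0) = -6 < 0 ⇒ local maximum.
So the local minimum value is f(-2) = -20/3.

-20/3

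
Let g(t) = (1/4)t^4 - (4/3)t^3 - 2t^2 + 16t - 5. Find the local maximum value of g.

g'(t) = t^3 - 4t^2 - 4t + 16. Setting g'(t) = 0 gives t ∈ {-2, 2, 4}.
Since g''(t) = 3t^2 - 8t - 4, we get g''(-2) = 24 > 0 ⇒ local minimum; g''(2) = -8 < 0 ⇒ local maximum; g''(4) = 12 > 0 ⇒ local minimum.
So the local maximum value is g(2) = 37/3.

37/3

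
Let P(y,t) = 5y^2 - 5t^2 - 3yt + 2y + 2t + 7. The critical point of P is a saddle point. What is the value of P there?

775/109

∂P/∂y = 10y - 3t + 2 = 0 and ∂P/∂t = -3y - 10t + 2 = 0, so (y, t) = (-14/109, 26/109).
The Hessian has P_{yy} = 10, P_{tt} = -10, P_{yt} = -3, giving D = -109 < 0, so the point is a saddle point.
P(-14/109, 26/109) = 775/109.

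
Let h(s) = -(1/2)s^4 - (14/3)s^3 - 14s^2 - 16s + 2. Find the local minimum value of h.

22/3

h'(s) = -2s^3 - 14s^2 - 28s - 16 = 0 at s = -4, -2, -1.
Second-derivative test with h''(s) = -6s^2 - 28s - 28: h''(-4) = -12 < 0 ⇒ local maximum; h''(-2) = 4 > 0 ⇒ local minimum; h''(-1) = -6 < 0 ⇒ local maximum.
The local minimum is h(-2) = 22/3.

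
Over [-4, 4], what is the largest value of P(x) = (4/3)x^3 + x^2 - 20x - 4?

The derivative is 4x^2 + 2x - 20, which vanishes at x = -5/2 and x = 2.
Compare values at every candidate in [-4, 4]: P(-4) = 20/3,  P(-5/2) = 377/12,  P(2) = -88/3,  P(4) = 52/3.
So the maximum is P(-5/2) = 377/12.

377/12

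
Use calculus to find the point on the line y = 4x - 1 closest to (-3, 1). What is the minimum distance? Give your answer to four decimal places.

3.3955

Minimize D(x)^2 = (x + 3)^2 + (4x - 2)^2.
d/dx[D^2] = 2(x + 3) + 2·4·(4x - 2) = 0 ⇒ x = 5/17.
Then y = 3/17 and the distance is √(196/17) ≈ 3.3955.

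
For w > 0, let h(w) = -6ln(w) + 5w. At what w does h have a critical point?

h'(w) = -6/w + 5 = 0 gives w = 6/5.
h''(w) = 6/w², which is positive for w > 0, so this is a local minimum.
h(6/5) = -6·ln(6/5) + 6 ≈ 4.9061.

6/5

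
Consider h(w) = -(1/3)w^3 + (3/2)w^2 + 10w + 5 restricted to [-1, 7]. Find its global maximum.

305/6

h'(w) = -w^2 + 3w + 10, whose only zero in [-1, 7] is w = 5.
Candidates: h(-1) = -19/6,  h(5) = 305/6,  h(7) = 205/6.
Hence the absolute maximum is 305/6 at w = 5.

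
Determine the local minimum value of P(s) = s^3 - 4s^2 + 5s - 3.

-31/27

P'(s) = 3s^2 - 8s + 5 = 0 at s = 1, 5/3.
Second-derivative test with P''(s) = 6s - 8: P''(1) = -2 < 0 ⇒ local maximum; P''(5/3) = 2 > 0 ⇒ local minimum.
Thus P has its local minimum at s = 5/3, with value -31/27.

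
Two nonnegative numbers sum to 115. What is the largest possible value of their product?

13225/4

With x + y = 115, the product is P(x) = x(115 − x).
P'(x) = 115 − 2x = 0 gives x = 115/2; P'' = −2 < 0, so this is the maximum.
P = 115/2·115/2 = 13225/4.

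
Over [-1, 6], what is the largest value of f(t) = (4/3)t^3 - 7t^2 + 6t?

72

Differentiating, f'(t) = 4t^2 - 14t + 6; which vanishes at t = 1/2 and t = 3.
Candidates: f(-1) = -43/3; f(1/2) = 17/12; f(3) = -9; f(6) = 72.
So the maximum is f(6) = 72.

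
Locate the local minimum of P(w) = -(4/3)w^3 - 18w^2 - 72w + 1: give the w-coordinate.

-6

P'(w) = -4w^2 - 36w - 72. Setting P'(w) = 0 gives w ∈ {-6, -3}.
Second-derivative test with P''(w) = -8w - 36: P''(-6) = 12 > 0 ⇒ local minimum; P''(-3) = -12 < 0 ⇒ local maximum.
So the local minimum value is P(-6) = 73.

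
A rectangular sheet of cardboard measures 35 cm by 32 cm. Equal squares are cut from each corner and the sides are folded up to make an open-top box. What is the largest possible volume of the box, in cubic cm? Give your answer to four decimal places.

With cut size x, the volume is V(x) = x(35 − 2x)(32 − 2x) for 0 < x < 16.
V'(x) = 12x^2 − 268x + 1120. Setting V'(x) = 0 gives x ≈ 5.5666 (the root in (0, 16)).
V''(x) = 24x − 268 is negative there, so this is the maximum; V ≈ 2772.2990.

2772.2990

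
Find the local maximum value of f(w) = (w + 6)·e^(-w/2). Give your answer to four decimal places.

14.7781

Differentiating with the product rule gives f'(w) = (-(1/2)w - 2)·e^(-w/2). Since e^(-w/2) > 0, the only critical point is w = -4.
f''(-4) has the same sign as -1/2 < 0, so this is a local maximum.
f(-4) = (2)·e^(2) ≈ 14.7781.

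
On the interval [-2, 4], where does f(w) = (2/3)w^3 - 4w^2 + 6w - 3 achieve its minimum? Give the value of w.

-2

The derivative is 2w^2 - 8w + 6, which vanishes at w = 1 and w = 3.
Candidates: f(-2) = -109/3, f(1) = -1/3, f(3) = -3, f(4) = -1/3.
So the minimum is f(-2) = -109/3.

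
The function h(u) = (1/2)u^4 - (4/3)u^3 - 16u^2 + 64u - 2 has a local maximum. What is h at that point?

h'(u) = 2u^3 - 4u^2 - 32u + 64. Setting h'(u) = 0 gives u ∈ {-4, 2, 4}.
h''(u) = 6u^2 - 8u - 32. h''(-4) = 96 > 0 ⇒ local minimum; h''(2) = -24 < 0 ⇒ local maximum; h''(4) = 32 > 0 ⇒ local minimum.
The local maximum is h(2) = 178/3.

178/3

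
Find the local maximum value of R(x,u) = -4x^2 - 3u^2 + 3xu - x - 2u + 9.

∂R/∂x = -8x + 3u - 1 = 0 and ∂R/∂u = 3x - 6u - 2 = 0, so (x, u) = (-4/13, -19/39).
The Hessian has R_{xx} = -8, R_{uu} = -6, R_{xu} = 3, giving D = 39 > 0 with R_{xx} < 0, so the point is a local maximum.
R(-4/13, -19/39) = 376/39.

376/39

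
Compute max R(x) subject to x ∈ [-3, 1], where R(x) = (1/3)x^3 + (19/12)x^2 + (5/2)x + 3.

Differentiating, R'(x) = x^2 + (19/6)x + 5/2; which vanishes at x = -5/3 and x = -3/2.
Compare values at every candidate in [-3, 1]: R(-3) = 3/4,  R(-5/3) = 547/324,  R(-3/2) = 27/16,  R(1) = 89/12.
Hence the absolute maximum is 89/12 at x = 1.

89/12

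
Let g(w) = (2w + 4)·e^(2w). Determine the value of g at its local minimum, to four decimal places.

By the product rule, g'(w) = (4w + 10)·e^(2w). Since e^(2w) > 0, the only critical point is w = -5/2.
g''(-5/2) has the same sign as 4 > 0, so this is a local minimum.
g(-5/2) = (-1)·e^(-5) ≈ -0.0067.

-0.0067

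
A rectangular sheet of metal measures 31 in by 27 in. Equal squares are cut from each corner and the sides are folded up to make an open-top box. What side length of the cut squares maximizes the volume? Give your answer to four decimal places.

4.7990

With cut size x, the volume is V(x) = x(31 − 2x)(27 − 2x) for 0 < x < 13.5.
V'(x) = 12x^2 − 232x + 837. Setting V'(x) = 0 gives x ≈ 4.7990 (the root in (0, 13.5)).
V''(x) = 24x − 232 is negative there, so this is the maximum; V ≈ 1787.3281.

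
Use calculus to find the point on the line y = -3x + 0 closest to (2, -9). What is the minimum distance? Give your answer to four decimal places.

Minimize D(x)^2 = (x - 2)^2 + (-3x + 9)^2.
d/dx[D^2] = 2(x - 2) + 2·(-3)·(-3x + 9) = 0 ⇒ x = 29/10.
Then y = -87/10 and the distance is √(9/10) ≈ 0.9487.

0.9487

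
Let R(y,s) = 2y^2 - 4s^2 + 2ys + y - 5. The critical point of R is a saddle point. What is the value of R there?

∂R/∂y = 4y + 2s + 1 = 0 and ∂R/∂s = 2y - 8s = 0, so (y, s) = (-2/9, -1/18).
The Hessian has R_{yy} = 4, R_{ss} = -8, R_{ys} = 2, giving D = -36 < 0, so the point is a saddle point.
R(-2/9, -1/18) = -46/9.

-46/9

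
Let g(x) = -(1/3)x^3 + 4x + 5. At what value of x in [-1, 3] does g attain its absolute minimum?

The derivative is -x^2 + 4, whose only zero in [-1, 3] is x = 2.
Candidates: g(-1) = 4/3; g(2) = 31/3; g(3) = 8.
Hence the absolute minimum is 4/3 at x = -1.

-1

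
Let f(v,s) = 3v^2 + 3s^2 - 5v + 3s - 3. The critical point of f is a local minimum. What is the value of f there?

-35/6

∂f/∂v = 6v - 5 = 0 and ∂f/∂s = 6s + 3 = 0, so (v, s) = (5/6, -1/2).
The Hessian has f_{vv} = 6, f_{ss} = 6, f_{vs} = 0, giving D = 36 > 0 with f_{vv} > 0, so the point is a local minimum.
f(5/6, -1/2) = -35/6.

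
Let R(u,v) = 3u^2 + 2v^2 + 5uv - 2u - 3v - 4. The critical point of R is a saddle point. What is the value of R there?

1

∂R/∂u = 6u + 5v - 2 = 0 and ∂R/∂v = 5u + 4v - 3 = 0, so (u, v) = (7, -8).
The Hessian has R_{uu} = 6, R_{vv} = 4, R_{uv} = 5, giving D = -1 < 0, so the point is a saddle point.
R(7, -8) = 1.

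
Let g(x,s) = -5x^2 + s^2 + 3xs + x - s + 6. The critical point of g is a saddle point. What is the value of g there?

∂g/∂x = -10x + 3s + 1 = 0 and ∂g/∂s = 3x + 2s - 1 = 0, so (x, s) = (5/29, 7/29).
The Hessian has g_{xx} = -10, g_{ss} = 2, g_{xs} = 3, giving D = -29 < 0, so the point is a saddle point.
g(5/29, 7/29) = 173/29.

173/29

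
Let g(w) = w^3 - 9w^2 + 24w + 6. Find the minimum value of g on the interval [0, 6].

The derivative is 3w^2 - 18w + 24, which vanishes at w = 2 and w = 4.
Candidates: g(0) = 6; g(2) = 26; g(4) = 22; g(6) = 42.
Hence the absolute minimum is 6 at w = 0.

6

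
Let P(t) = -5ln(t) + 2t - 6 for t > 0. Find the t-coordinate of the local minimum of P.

5/2

P'(t) = -5/t + 2 = 0 gives t = 5/2.
P''(t) = 5/t², which is positive for t > 0, so this is a local minimum.
P(5/2) = -5·ln(5/2) + 5 - 6 ≈ -5.5815.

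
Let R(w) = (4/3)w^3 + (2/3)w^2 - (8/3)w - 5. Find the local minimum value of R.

-493/81

Critical points: R'(w) = 4w^2 + (4/3)w - 8/3 vanishes at w = -1, 2/3.
Since R''(w) = 8w + 4/3, we get R''(-1) = -20/3 < 0 ⇒ local maximum; R''(2/3) = 20/3 > 0 ⇒ local minimum.
The local minimum is R(2/3) = -493/81.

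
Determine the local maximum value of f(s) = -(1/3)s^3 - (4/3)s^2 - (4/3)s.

32/81

Critical points: f'(s) = -s^2 - (8/3)s - 4/3 vanishes at s = -2, -2/3.
Since f''(s) = -2s - 8/3, we get f''(-2) = 4/3 > 0 ⇒ local minimum; f''(-2/3) = -4/3 < 0 ⇒ local maximum.
So the local maximum value is f(-2/3) = 32/81.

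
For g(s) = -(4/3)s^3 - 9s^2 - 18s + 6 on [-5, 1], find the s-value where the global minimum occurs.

1

The derivative is -4s^2 - 18s - 18, which vanishes at s = -3 and s = -3/2.
Candidates: g(-5) = 113/3,  g(-3) = 15,  g(-3/2) = 69/4,  g(1) = -67/3.
The minimum over the interval is -67/3, attained at s = 1.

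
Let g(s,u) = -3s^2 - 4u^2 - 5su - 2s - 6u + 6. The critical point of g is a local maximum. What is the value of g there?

∂g/∂s = -6s - 5u - 2 = 0 and ∂g/∂u = -5s - 8u - 6 = 0, so (s, u) = (14/23, -26/23).
The Hessian has g_{ss} = -6, g_{uu} = -8, g_{su} = -5, giving D = 23 > 0 with g_{ss} < 0, so the point is a local maximum.
g(14/23, -26/23) = 202/23.

202/23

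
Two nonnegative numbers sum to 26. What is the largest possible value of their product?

With x + y = 26, the product is P(x) = x(26 − x).
P'(x) = 26 − 2x = 0 gives x = 13; P'' = −2 < 0, so this is the maximum.
P = 13·13 = 169.

169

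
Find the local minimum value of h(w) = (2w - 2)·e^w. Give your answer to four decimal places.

Differentiating with the product rule gives h'(w) = (2w)·e^w. Since e^w > 0, the only critical point is w = 0.
h''(0) has the same sign as 2 > 0, so this is a local minimum.
h(0) = (-2)·e^(0) ≈ -2.0000.

-2.0000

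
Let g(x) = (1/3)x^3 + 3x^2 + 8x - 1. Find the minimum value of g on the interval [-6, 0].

Differentiating, g'(x) = x^2 + 6x + 8; which vanishes at x = -4 and x = -2.
Evaluating at the critical points and endpoints: g(-6) = -13; g(-4) = -19/3; g(-2) = -23/3; g(0) = -1.
So the minimum is g(-6) = -13.

-13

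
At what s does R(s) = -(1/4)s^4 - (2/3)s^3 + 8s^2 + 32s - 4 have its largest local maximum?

R'(s) = -s^3 - 2s^2 + 16s + 32. Setting R'(s) = 0 gives s ∈ {-4, -2, 4}.
Second-derivative test with R''(s) = -3s^2 - 4s + 16: R''(-4) = -16 < 0 ⇒ local maximum; R''(-2) = 12 > 0 ⇒ local minimum; R''(4) = -48 < 0 ⇒ local maximum.
Thus R has its largest local maximum at s = 4, with value 436/3.

4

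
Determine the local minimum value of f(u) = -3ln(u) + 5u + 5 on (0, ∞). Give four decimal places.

9.5325

f'(u) = -3/u + 5 = 0 gives u = 3/5.
f''(u) = 3/u², which is positive for u > 0, so this is a local minimum.
f(3/5) = -3·ln(3/5) + 3 + 5 ≈ 9.5325.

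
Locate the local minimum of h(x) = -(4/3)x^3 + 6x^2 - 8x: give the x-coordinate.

1

h'(x) = -4x^2 + 12x - 8. Setting h'(x) = 0 gives x ∈ {1, 2}.
h''(x) = -8x + 12. h''(1) = 4 > 0 ⇒ local minimum; h''(2) = -4 < 0 ⇒ local maximum.
So the local minimum value is h(1) = -10/3.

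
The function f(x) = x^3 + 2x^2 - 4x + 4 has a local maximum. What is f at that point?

12

f'(x) = 3x^2 + 4x - 4. Setting f'(x) = 0 gives x ∈ {-2, 2/3}.
Since f''(x) = 6x + 4, we get f''(-2) = -8 < 0 ⇒ local maximum; f''(2/3) = 8 > 0 ⇒ local minimum.
The local maximum is f(-2) = 12.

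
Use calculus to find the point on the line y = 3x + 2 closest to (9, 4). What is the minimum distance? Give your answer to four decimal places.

Minimize D(x)^2 = (x - 9)^2 + (3x - 2)^2.
d/dx[D^2] = 2(x - 9) + 2·3·(3x - 2) = 0 ⇒ x = 3/2.
Then y = 13/2 and the distance is √(125/2) ≈ 7.9057.

7.9057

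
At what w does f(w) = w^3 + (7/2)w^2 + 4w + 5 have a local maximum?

Critical points: f'(w) = 3w^2 + 7w + 4 vanishes at w = -4/3, -1.
f''(w) = 6w + 7. f''(-4/3) = -1 < 0 ⇒ local maximum; f''(-1) = 1 > 0 ⇒ local minimum.
So the local maximum value is f(-4/3) = 95/27.

-4/3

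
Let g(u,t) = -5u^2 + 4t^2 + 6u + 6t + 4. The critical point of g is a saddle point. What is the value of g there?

∂g/∂u = -10u + 6 = 0 and ∂g/∂t = 8t + 6 = 0, so (u, t) = (3/5, -3/4).
The Hessian has g_{uu} = -10, g_{tt} = 8, g_{ut} = 0, giving D = -80 < 0, so the point is a saddle point.
g(3/5, -3/4) = 71/20.

71/20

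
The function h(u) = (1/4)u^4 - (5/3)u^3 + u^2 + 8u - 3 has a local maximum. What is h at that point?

23/3

h'(u) = u^3 - 5u^2 + 2u + 8. Setting h'(u) = 0 gives u ∈ {-1, 2, 4}.
Since h''(u) = 3u^2 - 10u + 2, we get h''(-1) = 15 > 0 ⇒ local minimum; h''(2) = -6 < 0 ⇒ local maximum; h''(4) = 10 > 0 ⇒ local minimum.
Thus h has its local maximum at u = 2, with value 23/3.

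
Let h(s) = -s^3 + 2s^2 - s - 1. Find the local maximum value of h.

h'(s) = -3s^2 + 4s - 1. Setting h'(s) = 0 gives s ∈ {1/3, 1}.
Second-derivative test with h''(s) = -6s + 4: h''(1/3) = 2 > 0 ⇒ local minimum; h''(1) = -2 < 0 ⇒ local maximum.
So the local maximum value is h(1) = -1.

-1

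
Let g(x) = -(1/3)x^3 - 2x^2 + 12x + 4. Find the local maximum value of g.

52/3

g'(x) = -x^2 - 4x + 12 = 0 at x = -6, 2.
Since g''(x) = -2x - 4, we get g''(-6) = 8 > 0 ⇒ local minimum; g''(2) = -8 < 0 ⇒ local maximum.
So the local maximum value is g(2) = 52/3.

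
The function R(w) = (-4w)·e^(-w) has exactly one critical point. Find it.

1

R'(w) = (-4)·e^(-w) + (-4w)·(-1)·e^(-w) = (4w - 4)·e^(-w). Since e^(-w) > 0, the only critical point is w = 1.
R''(1) has the same sign as 4 > 0, so this is a local minimum.
R(1) = (-4)·e^(-1) ≈ -1.4715.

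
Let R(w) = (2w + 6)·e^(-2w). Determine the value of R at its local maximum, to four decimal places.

Differentiating with the product rule gives R'(w) = (-4w - 10)·e^(-2w). Since e^(-2w) > 0, the only critical point is w = -5/2.
R''(-5/2) has the same sign as -4 < 0, so this is a local maximum.
R(-5/2) = (1)·e^(5) ≈ 148.4132.

148.4132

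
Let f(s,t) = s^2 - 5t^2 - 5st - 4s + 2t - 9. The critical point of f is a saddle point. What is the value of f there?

-521/45

∂f/∂s = 2s - 5t - 4 = 0 and ∂f/∂t = -5s - 10t + 2 = 0, so (s, t) = (10/9, -16/45).
The Hessian has f_{ss} = 2, f_{tt} = -10, f_{st} = -5, giving D = -45 < 0, so the point is a saddle point.
f(10/9, -16/45) = -521/45.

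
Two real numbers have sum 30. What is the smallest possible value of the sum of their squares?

With a + b = 30, a^2 + b^2 = a^2 + (30 − a)^2.
The derivative 2a − 2(30 − a) = 4a − 60 vanishes at a = 15; second derivative 4 > 0, a minimum.
The minimum is 2·(15)^2 = 450.

450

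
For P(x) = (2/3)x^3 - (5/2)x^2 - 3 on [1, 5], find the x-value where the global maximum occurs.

5

P'(x) = 2x^2 - 5x, whose only zero in [1, 5] is x = 5/2.
Evaluating at the critical points and endpoints: P(1) = -29/6, P(5/2) = -197/24, P(5) = 107/6.
Hence the absolute maximum is 107/6 at x = 5.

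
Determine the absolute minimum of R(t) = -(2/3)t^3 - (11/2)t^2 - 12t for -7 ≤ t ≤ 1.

The derivative is -2t^2 - 11t - 12, which vanishes at t = -4 and t = -3/2.
Compare values at every candidate in [-7, 1]: R(-7) = 259/6; R(-4) = 8/3; R(-3/2) = 63/8; R(1) = -109/6.
Hence the absolute minimum is -109/6 at t = 1.

-109/6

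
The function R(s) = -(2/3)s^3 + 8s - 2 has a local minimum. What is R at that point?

Critical points: R'(s) = -2s^2 + 8 vanishes at s = -2, 2.
R''(s) = -4s. R''(-2) = 8 > 0 ⇒ local minimum; R''(2) = -8 < 0 ⇒ local maximum.
The local minimum is R(-2) = -38/3.

-38/3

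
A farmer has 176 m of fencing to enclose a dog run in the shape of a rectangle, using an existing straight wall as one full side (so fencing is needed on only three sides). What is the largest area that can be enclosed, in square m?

Let the sides perpendicular to the wall have length x and the parallel side y, so 2x + y = 176 and the area is A = xy = x(176 − 2x).
A'(x) = 176 − 4x = 0 gives x = 44, and A''(x) = −4 < 0 confirms a maximum.
Then y = 176 − 2·44 = 88 and A = 3872.

3872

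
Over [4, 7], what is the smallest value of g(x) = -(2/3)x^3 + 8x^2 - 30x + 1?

g'(x) = -2x^2 + 16x - 30, whose only zero in [4, 7] is x = 5.
Evaluating at the critical points and endpoints: g(4) = -101/3; g(5) = -97/3; g(7) = -137/3.
Hence the absolute minimum is -137/3 at x = 7.

-137/3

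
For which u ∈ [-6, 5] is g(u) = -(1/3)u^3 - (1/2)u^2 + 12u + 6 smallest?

g'(u) = -u^2 - u + 12, which vanishes at u = -4 and u = 3.
Compare values at every candidate in [-6, 5]: g(-6) = -12; g(-4) = -86/3; g(3) = 57/2; g(5) = 71/6.
Hence the absolute minimum is -86/3 at u = -4.

-4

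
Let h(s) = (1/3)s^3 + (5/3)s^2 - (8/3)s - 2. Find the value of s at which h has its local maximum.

h'(s) = s^2 + (10/3)s - 8/3. Setting h'(s) = 0 gives s ∈ {-4, 2/3}.
Since h''(s) = 2s + 10/3, we get h''(-4) = -14/3 < 0 ⇒ local maximum; h''(2/3) = 14/3 > 0 ⇒ local minimum.
The local maximum is h(-4) = 14.

-4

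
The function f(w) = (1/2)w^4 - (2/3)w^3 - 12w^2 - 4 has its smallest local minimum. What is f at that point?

f'(w) = 2w^3 - 2w^2 - 24w = 0 at w = -3, 0, 4.
Since f''(w) = 6w^2 - 4w - 24, we get f''(-3) = 42 > 0 ⇒ local minimum; f''(0) = -24 < 0 ⇒ local maximum; f''(4) = 56 > 0 ⇒ local minimum.
The smallest local minimum is f(4) = -332/3.

-332/3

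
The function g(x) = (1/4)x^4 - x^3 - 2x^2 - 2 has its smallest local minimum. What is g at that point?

Critical points: g'(x) = x^3 - 3x^2 - 4x vanishes at x = -1, 0, 4.
Since g''(x) = 3x^2 - 6x - 4, we get g''(-1) = 5 > 0 ⇒ local minimum; g''(0) = -4 < 0 ⇒ local maximum; g''(4) = 20 > 0 ⇒ local minimum.
Thus g has its smallest local minimum at x = 4, with value -34.

-34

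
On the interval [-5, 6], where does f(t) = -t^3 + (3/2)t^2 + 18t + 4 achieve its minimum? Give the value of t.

6

Differentiating, f'(t) = -3t^2 + 3t + 18; which vanishes at t = -2 and t = 3.
Compare values at every candidate in [-5, 6]: f(-5) = 153/2, f(-2) = -18, f(3) = 89/2, f(6) = -50.
The minimum over the interval is -50, attained at t = 6.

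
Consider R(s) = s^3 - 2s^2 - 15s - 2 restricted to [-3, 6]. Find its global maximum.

52

The derivative is 3s^2 - 4s - 15, which vanishes at s = -5/3 and s = 3.
Candidates: R(-3) = -2,  R(-5/3) = 346/27,  R(3) = -38,  R(6) = 52.
The maximum over the interval is 52, attained at s = 6.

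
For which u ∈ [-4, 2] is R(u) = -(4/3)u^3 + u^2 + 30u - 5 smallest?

R'(u) = -4u^2 + 2u + 30, whose only zero in [-4, 2] is u = -5/2.
Evaluating at the critical points and endpoints: R(-4) = -71/3, R(-5/2) = -635/12, R(2) = 145/3.
Hence the absolute minimum is -635/12 at u = -5/2.

-5/2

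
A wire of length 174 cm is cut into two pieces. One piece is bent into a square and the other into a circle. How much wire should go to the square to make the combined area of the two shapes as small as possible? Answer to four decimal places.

97.4573

Let x be the length used for the square. Square side x/4; circle radius (174−x)/(2π).
A(x) = (x/4)² + π·((174−x)/(2π))² = x²/16 + (174−x)²/(4π) for 0 ≤ x ≤ 174. A'(x) = x/8 − (174−x)/(2π) = 0 gives x = 4·174/(π+4) ≈ 97.4573.
A'' = 1/8 + 1/(2π) > 0, so this gives the minimum combined area; x ≈ 97.4573 cm to the square.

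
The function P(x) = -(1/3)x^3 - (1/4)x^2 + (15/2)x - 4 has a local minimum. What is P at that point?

-79/4

Critical points: P'(x) = -x^2 - (1/2)x + 15/2 vanishes at x = -3, 5/2.
Since P''(x) = -2x - 1/2, we get P''(-3) = 11/2 > 0 ⇒ local minimum; P''(5/2) = -11/2 < 0 ⇒ local maximum.
Thus P has its local minimum at x = -3, with value -79/4.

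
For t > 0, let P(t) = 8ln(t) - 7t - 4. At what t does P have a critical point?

P'(t) = 8/t − 7 = 0 gives t = 8/7.
P''(t) = -8/t², which is negative for t > 0, so this is a local maximum.
P(8/7) = 8·ln(8/7) - 8 - 4 ≈ -10.9317.

8/7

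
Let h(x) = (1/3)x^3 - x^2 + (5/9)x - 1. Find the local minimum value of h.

-106/81

h'(x) = x^2 - 2x + 5/9 = 0 at x = 1/3, 5/3.
h''(x) = 2x - 2. h''(1/3) = -4/3 < 0 ⇒ local maximum; h''(5/3) = 4/3 > 0 ⇒ local minimum.
Thus h has its local minimum at x = 5/3, with value -106/81.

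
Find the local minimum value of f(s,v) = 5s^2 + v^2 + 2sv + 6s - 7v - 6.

-461/16

∂f/∂s = 10s + 2v + 6 = 0 and ∂f/∂v = 2s + 2v - 7 = 0, so (s, v) = (-13/8, 41/8).
The Hessian has f_{ss} = 10, f_{vv} = 2, f_{sv} = 2, giving D = 16 > 0 with f_{ss} > 0, so the point is a local minimum.
f(-13/8, 41/8) = -461/16.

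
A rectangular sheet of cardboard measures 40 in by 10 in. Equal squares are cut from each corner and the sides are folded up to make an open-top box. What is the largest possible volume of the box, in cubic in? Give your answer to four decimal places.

439.7099

With cut size x, the volume is V(x) = x(40 − 2x)(10 − 2x) for 0 < x < 5.
V'(x) = 12x^2 − 200x + 400. Setting V'(x) = 0 gives x ≈ 2.3241 (the root in (0, 5)).
V''(x) = 24x − 200 is negative there, so this is the maximum; V ≈ 439.7099.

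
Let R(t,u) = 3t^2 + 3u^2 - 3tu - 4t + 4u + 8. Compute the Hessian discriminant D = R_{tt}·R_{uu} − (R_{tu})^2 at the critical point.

∂R/∂t = 6t - 3u - 4 = 0 and ∂R/∂u = -3t + 6u + 4 = 0, so (t, u) = (4/9, -4/9).
The Hessian has R_{tt} = 6, R_{uu} = 6, R_{tu} = -3, giving D = 27 > 0 with R_{tt} > 0, so the point is a local minimum.
D = (6)·(6) − (-3)^2 = 27.

27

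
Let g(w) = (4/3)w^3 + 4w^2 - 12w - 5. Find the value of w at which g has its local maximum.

-3

g'(w) = 4w^2 + 8w - 12 = 0 at w = -3, 1.
Second-derivative test with g''(w) = 8w + 8: g''(-3) = -16 < 0 ⇒ local maximum; g''(1) = 16 > 0 ⇒ local minimum.
The local maximum is g(-3) = 31.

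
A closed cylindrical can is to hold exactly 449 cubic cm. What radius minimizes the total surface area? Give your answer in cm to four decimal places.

With radius r and height h, πr²h = 449 so h = 449/(πr²), and S(r) = 2πr² + 2πrh = 2πr² + 2·449/r.
S'(r) = 4πr − 2·449/r² = 0 ⇒ r³ = 449/(2π), so r ≈ 4.1498 and h = 2r ≈ 8.2995.
S''(r) = 4π + 4·449/r³ > 0, so this is the minimum; S ≈ 324.5977.

4.1498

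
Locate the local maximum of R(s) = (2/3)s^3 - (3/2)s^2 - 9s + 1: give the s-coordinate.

R'(s) = 2s^2 - 3s - 9 = 0 at s = -3/2, 3.
R''(s) = 4s - 3. R''(-3/2) = -9 < 0 ⇒ local maximum; R''(3) = 9 > 0 ⇒ local minimum.
Thus R has its local maximum at s = -3/2, with value 71/8.

-3/2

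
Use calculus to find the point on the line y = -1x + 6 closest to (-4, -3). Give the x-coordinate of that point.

Minimize D(x)^2 = (x + 4)^2 + (-x + 9)^2.
d/dx[D^2] = 2(x + 4) + 2·(-1)·(-x + 9) = 0 ⇒ x = 5/2.
Then y = 7/2 and the distance is √(169/2) ≈ 9.1924.

5/2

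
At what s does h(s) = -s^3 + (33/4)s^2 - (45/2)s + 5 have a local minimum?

Critical points: h'(s) = -3s^2 + (33/2)s - 45/2 vanishes at s = 5/2, 3.
Since h''(s) = -6s + 33/2, we get h''(5/2) = 3/2 > 0 ⇒ local minimum; h''(3) = -3/2 < 0 ⇒ local maximum.
Thus h has its local minimum at s = 5/2, with value -245/16.

5/2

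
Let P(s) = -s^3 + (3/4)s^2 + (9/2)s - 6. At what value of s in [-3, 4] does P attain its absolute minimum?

Differentiating, P'(s) = -3s^2 + (3/2)s + 9/2; which vanishes at s = -1 and s = 3/2.
Compare values at every candidate in [-3, 4]: P(-3) = 57/4,  P(-1) = -35/4,  P(3/2) = -15/16,  P(4) = -40.
Hence the absolute minimum is -40 at s = 4.

4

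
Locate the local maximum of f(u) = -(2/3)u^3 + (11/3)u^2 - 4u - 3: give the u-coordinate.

3

f'(u) = -2u^2 + (22/3)u - 4. Setting f'(u) = 0 gives u ∈ {2/3, 3}.
Since f''(u) = -4u + 22/3, we get f''(2/3) = 14/3 > 0 ⇒ local minimum; f''(3) = -14/3 < 0 ⇒ local maximum.
Thus f has its local maximum at u = 3, with value 0.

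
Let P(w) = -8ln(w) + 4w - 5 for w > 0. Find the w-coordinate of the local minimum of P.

2

P'(w) = -8/w + 4 = 0 gives w = 2.
P''(w) = 8/w², which is positive for w > 0, so this is a local minimum.
P(2) = -8·ln(2) + 8 - 5 ≈ -2.5452.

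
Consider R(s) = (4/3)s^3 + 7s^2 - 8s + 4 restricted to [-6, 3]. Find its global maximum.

The derivative is 4s^2 + 14s - 8, which vanishes at s = -4 and s = 1/2.
Candidates: R(-6) = 16; R(-4) = 188/3; R(1/2) = 23/12; R(3) = 79.
Hence the absolute maximum is 79 at s = 3.

79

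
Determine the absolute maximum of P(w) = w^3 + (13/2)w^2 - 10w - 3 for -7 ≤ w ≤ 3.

Differentiating, P'(w) = 3w^2 + 13w - 10; which vanishes at w = -5 and w = 2/3.
Candidates: P(-7) = 85/2; P(-5) = 169/2; P(2/3) = -175/27; P(3) = 105/2.
So the maximum is P(-5) = 169/2.

169/2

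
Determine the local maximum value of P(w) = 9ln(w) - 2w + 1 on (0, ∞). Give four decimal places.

5.5367

P'(w) = 9/w − 2 = 0 gives w = 9/2.
P''(w) = -9/w², which is negative for w > 0, so this is a local maximum.
P(9/2) = 9·ln(9/2) - 9 + 1 ≈ 5.5367.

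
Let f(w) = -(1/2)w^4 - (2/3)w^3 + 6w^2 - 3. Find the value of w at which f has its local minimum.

f'(w) = -2w^3 - 2w^2 + 12w = 0 at w = -3, 0, 2.
Second-derivative test with f''(w) = -6w^2 - 4w + 12: f''(-3) = -30 < 0 ⇒ local maximum; f''(0) = 12 > 0 ⇒ local minimum; f''(2) = -20 < 0 ⇒ local maximum.
So the local minimum value is f(0) = -3.

0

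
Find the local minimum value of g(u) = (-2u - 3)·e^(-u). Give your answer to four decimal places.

By the product rule, g'(u) = (2u + 1)·e^(-u). Since e^(-u) > 0, the only critical point is u = -1/2.
g''(-1/2) has the same sign as 2 > 0, so this is a local minimum.
g(-1/2) = (-2)·e^(1/2) ≈ -3.2974.

-3.2974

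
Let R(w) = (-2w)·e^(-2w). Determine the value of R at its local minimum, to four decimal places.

-0.3679

R'(w) = (-2)·e^(-2w) + (-2w)·(-2)·e^(-2w) = (4w - 2)·e^(-2w). Since e^(-2w) > 0, the only critical point is w = 1/2.
R''(1/2) has the same sign as 4 > 0, so this is a local minimum.
R(1/2) = (-1)·e^(-1) ≈ -0.3679.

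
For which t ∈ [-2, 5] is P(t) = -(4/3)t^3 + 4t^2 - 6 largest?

-2

P'(t) = -4t^2 + 8t, which vanishes at t = 0 and t = 2.
Candidates: P(-2) = 62/3; P(0) = -6; P(2) = -2/3; P(5) = -218/3.
The maximum over the interval is 62/3, attained at t = -2.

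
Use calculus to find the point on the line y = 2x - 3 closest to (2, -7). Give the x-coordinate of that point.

-6/5

Minimize D(x)^2 = (x - 2)^2 + (2x + 4)^2.
d/dx[D^2] = 2(x - 2) + 2·2·(2x + 4) = 0 ⇒ x = -6/5.
Then y = -27/5 and the distance is √(64/5) ≈ 3.5777.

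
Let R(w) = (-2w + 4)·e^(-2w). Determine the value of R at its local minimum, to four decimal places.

-0.0067

Differentiating with the product rule gives R'(w) = (4w - 10)·e^(-2w). Since e^(-2w) > 0, the only critical point is w = 5/2.
R''(5/2) has the same sign as 4 > 0, so this is a local minimum.
R(5/2) = (-1)·e^(-5) ≈ -0.0067.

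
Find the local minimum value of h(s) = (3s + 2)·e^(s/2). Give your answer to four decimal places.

-1.5816

h'(s) = 3·e^(s/2) + (3s + 2)·(1/2)·e^(s/2) = ((3/2)s + 4)·e^(s/2). Since e^(s/2) > 0, the only critical point is s = -8/3.
h''(-8/3) has the same sign as 3/2 > 0, so this is a local minimum.
h(-8/3) = (-6)·e^(-4/3) ≈ -1.5816.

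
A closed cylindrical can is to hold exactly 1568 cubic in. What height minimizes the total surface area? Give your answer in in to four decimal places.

With radius r and height h, πr²h = 1568 so h = 1568/(πr²), and S(r) = 2πr² + 2πrh = 2πr² + 2·1568/r.
S'(r) = 4πr − 2·1568/r² = 0 ⇒ r³ = 1568/(2π), so r ≈ 6.2959 and h = 2r ≈ 12.5917.
S''(r) = 4π + 4·1568/r³ > 0, so this is the minimum; S ≈ 747.1571.

12.5917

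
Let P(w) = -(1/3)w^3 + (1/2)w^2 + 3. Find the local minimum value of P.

3

Critical points: P'(w) = -w^2 + w vanishes at w = 0, 1.
Second-derivative test with P''(w) = -2w + 1: P''(0) = 1 > 0 ⇒ local minimum; P''(1) = -1 < 0 ⇒ local maximum.
Thus P has its local minimum at w = 0, with value 3.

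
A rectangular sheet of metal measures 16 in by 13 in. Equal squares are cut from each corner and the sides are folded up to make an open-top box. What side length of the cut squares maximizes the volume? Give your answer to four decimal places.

2.3782

With cut size x, the volume is V(x) = x(16 − 2x)(13 − 2x) for 0 < x < 6.5.
V'(x) = 12x^2 − 116x + 208. Setting V'(x) = 0 gives x ≈ 2.3782 (the root in (0, 6.5)).
V''(x) = 24x − 116 is negative there, so this is the maximum; V ≈ 220.4300.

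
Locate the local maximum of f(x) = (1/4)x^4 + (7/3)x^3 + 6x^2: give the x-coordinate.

f'(x) = x^3 + 7x^2 + 12x. Setting f'(x) = 0 gives x ∈ {-4, -3, 0}.
Since f''(x) = 3x^2 + 14x + 12, we get f''(-4) = 4 > 0 ⇒ local minimum; f''(-3) = -3 < 0 ⇒ local maximum; f''(0) = 12 > 0 ⇒ local minimum.
Thus f has its local maximum at x = -3, with value 45/4.

-3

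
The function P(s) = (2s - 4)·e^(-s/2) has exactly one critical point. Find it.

By the product rule, P'(s) = (-s + 4)·e^(-s/2). Since e^(-s/2) > 0, the only critical point is s = 4.
P''(4) has the same sign as -1 < 0, so this is a local maximum.
P(4) = (4)·e^(-2) ≈ 0.5413.

4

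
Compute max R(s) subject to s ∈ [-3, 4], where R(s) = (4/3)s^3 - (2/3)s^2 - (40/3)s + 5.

79/3

Differentiating, R'(s) = 4s^2 - (4/3)s - 40/3; which vanishes at s = -5/3 and s = 2.
Evaluating at the critical points and endpoints: R(-3) = 3,  R(-5/3) = 1555/81,  R(2) = -41/3,  R(4) = 79/3.
So the maximum is R(4) = 79/3.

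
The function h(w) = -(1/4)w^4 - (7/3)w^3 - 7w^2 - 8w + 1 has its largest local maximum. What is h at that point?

19/3

h'(w) = -w^3 - 7w^2 - 14w - 8. Setting h'(w) = 0 gives w ∈ {-4, -2, -1}.
Second-derivative test with h''(w) = -3w^2 - 14w - 14: h''(-4) = -6 < 0 ⇒ local maximum; h''(-2) = 2 > 0 ⇒ local minimum; h''(-1) = -3 < 0 ⇒ local maximum.
The largest local maximum is h(-4) = 19/3.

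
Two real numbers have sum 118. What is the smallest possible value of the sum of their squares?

With a + b = 118, a^2 + b^2 = a^2 + (118 − a)^2.
The derivative 2a − 2(118 − a) = 4a − 236 vanishes at a = 59; second derivative 4 > 0, a minimum.
The minimum is 2·(59)^2 = 6962.

6962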